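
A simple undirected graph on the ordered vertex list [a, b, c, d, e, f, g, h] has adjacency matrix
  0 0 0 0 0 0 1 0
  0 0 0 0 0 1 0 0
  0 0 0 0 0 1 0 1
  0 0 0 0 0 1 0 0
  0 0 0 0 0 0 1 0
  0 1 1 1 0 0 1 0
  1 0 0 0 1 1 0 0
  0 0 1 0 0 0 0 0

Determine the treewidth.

A width-1 tree decomposition is:
Bags: B1 = {c, f}  B2 = {b, f}  B3 = {c, h}  B4 = {f, g}  B5 = {d, f}  B6 = {a, g}  B7 = {e, g}
Tree: B1–B2, B1–B3, B1–B4, B2–B5, B4–B6, B6–B7
The largest bag has 2 vertices, giving width 1; this decomposition certifies tw(G) ≤ 1. G has an edge, so its treewidth is at least 1. The upper and lower bounds meet at 1, so that is the treewidth.

1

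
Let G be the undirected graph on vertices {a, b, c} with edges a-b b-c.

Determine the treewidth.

1

A width-1 tree decomposition is:
Bags: B1 = {b, c}  B2 = {a, b}
Tree: B1–B2
Each bag holds 2 vertices, so the decomposition has width 1, which upper-bounds the treewidth. Any graph with an edge has treewidth ≥ 1, and G has the edge c–b. Combining the bounds, tw(G) = 1.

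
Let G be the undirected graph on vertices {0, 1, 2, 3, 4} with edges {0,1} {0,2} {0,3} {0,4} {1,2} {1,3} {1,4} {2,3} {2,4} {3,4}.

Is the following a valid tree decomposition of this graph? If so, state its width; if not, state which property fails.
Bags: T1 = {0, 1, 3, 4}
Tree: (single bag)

A tree decomposition must satisfy three properties: every vertex lies in some bag; for every edge, both endpoints lie together in some bag; and for every vertex, the bags containing it form a connected subtree. Here vertex 2 appears in no bag, so the decomposition is invalid.

No — vertex 2 appears in no bag.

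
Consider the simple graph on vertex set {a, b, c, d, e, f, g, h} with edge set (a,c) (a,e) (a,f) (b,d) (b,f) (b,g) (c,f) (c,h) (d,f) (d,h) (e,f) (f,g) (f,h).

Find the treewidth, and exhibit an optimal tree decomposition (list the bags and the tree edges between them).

Treewidth 2.
One such decomposition:
Bags: B1 = {d, f, h}  B2 = {b, d, f}  B3 = {c, f, h}  B4 = {b, f, g}  B5 = {a, c, f}  B6 = {a, e, f}
Tree: B1–B2, B1–B3, B2–B4, B3–B5, B5–B6

Every bag has size at most 3, so the width is 3 − 1 = 2 and tw(G) ≤ 2. For the lower bound, the 3 vertices {d, f, h} are pairwise adjacent, and any tree decomposition puts a clique entirely inside one bag — forcing width ≥ 2. Therefore the treewidth is 2.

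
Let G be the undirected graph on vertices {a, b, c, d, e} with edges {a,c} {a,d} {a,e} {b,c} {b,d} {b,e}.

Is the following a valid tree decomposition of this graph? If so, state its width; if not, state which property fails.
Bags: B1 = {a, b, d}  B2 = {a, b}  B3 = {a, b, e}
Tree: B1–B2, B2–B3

No — vertex c appears in no bag.

A tree decomposition must satisfy three properties: every vertex lies in some bag; for every edge, both endpoints lie together in some bag; and for every vertex, the bags containing it form a connected subtree. Here vertex c appears in no bag, so the decomposition is invalid.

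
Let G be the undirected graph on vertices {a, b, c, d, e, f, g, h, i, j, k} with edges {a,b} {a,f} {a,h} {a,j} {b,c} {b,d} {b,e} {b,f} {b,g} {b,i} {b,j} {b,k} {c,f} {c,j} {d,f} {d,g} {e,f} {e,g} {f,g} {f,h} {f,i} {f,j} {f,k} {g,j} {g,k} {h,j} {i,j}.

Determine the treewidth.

3

A width-3 tree decomposition is:
Bags: B1 = {a, b, f, j}  B2 = {b, f, i, j}  B3 = {b, f, g, j}  B4 = {a, f, h, j}  B5 = {b, f, g, k}  B6 = {b, d, f, g}  B7 = {b, e, f, g}  B8 = {b, c, f, j}
Tree: B1–B2, B1–B3, B1–B4, B3–B5, B5–B6, B6–B7, B2–B8
Every bag has size at most 4, so the width is 4 − 1 = 3 and tw(G) ≤ 3. On the other hand G contains the 4-clique {a, f, h, j}. A clique must lie in a single bag of any decomposition, so no decomposition can have width below 3. The upper and lower bounds meet at 3, so that is the treewidth.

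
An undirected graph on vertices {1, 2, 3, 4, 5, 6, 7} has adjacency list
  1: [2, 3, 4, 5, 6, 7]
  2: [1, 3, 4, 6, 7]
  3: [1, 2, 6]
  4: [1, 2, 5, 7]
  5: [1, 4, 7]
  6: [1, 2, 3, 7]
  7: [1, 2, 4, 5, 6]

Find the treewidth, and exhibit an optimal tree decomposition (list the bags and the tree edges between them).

Treewidth 3.
One such decomposition:
Bags: B1 = {1, 2, 6, 7}  B2 = {1, 2, 4, 7}  B3 = {1, 2, 3, 6}  B4 = {1, 4, 5, 7}
Tree: B1–B2, B1–B3, B2–B4

Every bag has size at most 4, so the width is 4 − 1 = 3 and tw(G) ≤ 3. On the other hand G contains the 4-clique {1, 2, 4, 7}. A clique must lie in a single bag of any decomposition, so no decomposition can have width below 3. Hence tw(G) = 3 exactly.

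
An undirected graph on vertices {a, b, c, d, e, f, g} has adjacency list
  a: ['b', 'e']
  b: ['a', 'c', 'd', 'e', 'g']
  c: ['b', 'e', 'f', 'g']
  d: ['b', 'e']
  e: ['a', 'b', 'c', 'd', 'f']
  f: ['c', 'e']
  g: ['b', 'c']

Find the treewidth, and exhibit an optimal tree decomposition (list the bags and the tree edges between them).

Treewidth 2.
Bags: B1 = {a, b, e}  B2 = {b, d, e}  B3 = {b, c, e}  B4 = {c, e, f}  B5 = {b, c, g}
Tree: B1–B2, B1–B3, B3–B4, B3–B5

Every bag has size at most 3, so the width is 3 − 1 = 2 and tw(G) ≤ 2. Conversely, {b, c, g} is a clique of size 3, and the vertices of any clique must share a bag in every tree decomposition; so some bag has ≥ 3 vertices and tw(G) ≥ 2. Hence tw(G) = 2 exactly.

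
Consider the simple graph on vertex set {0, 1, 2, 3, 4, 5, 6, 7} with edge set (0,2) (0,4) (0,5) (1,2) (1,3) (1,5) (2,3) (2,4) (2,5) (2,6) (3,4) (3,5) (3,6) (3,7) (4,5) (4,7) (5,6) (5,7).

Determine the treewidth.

A width-3 tree decomposition is:
Bags: B1 = {2, 3, 5, 6}  B2 = {1, 2, 3, 5}  B3 = {2, 3, 4, 5}  B4 = {3, 4, 5, 7}  B5 = {0, 2, 4, 5}
Tree: B1–B2, B2–B3, B3–B4, B3–B5
The largest bag has 4 vertices, giving width 3; this decomposition certifies tw(G) ≤ 3. Conversely, {0, 2, 4, 5} is a clique of size 4, and the vertices of any clique must share a bag in every tree decomposition; so some bag has ≥ 4 vertices and tw(G) ≥ 3. The upper and lower bounds meet at 3, so that is the treewidth.

3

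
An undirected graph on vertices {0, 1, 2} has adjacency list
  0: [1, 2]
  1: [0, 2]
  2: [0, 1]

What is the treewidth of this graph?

A width-2 tree decomposition is:
Bags: B1 = {0, 1, 2}
Tree: (single bag)
With just one bag of size 3, the width is 3 − 1 = 2, so tw(G) ≤ 2. On the other hand G contains the 3-clique {0, 1, 2}. A clique must lie in a single bag of any decomposition, so no decomposition can have width below 2. The upper and lower bounds meet at 2, so that is the treewidth.

2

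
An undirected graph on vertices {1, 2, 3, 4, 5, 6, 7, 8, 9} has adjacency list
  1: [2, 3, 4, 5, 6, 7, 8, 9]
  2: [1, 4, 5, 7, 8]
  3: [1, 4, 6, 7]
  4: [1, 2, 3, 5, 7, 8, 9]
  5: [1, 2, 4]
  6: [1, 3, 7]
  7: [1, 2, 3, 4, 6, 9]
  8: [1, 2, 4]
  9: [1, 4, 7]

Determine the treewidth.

A width-3 tree decomposition is:
Bags: B1 = {1, 2, 4, 7}  B2 = {1, 4, 7, 9}  B3 = {1, 3, 4, 7}  B4 = {1, 2, 4, 5}  B5 = {1, 2, 4, 8}  B6 = {1, 3, 6, 7}
Tree: B1–B2, B1–B3, B1–B4, B1–B5, B3–B6
Each bag holds 4 vertices, so the decomposition has width 3, which upper-bounds the treewidth. On the other hand G contains the 4-clique {1, 4, 7, 9}. A clique must lie in a single bag of any decomposition, so no decomposition can have width below 3. Combining the bounds, tw(G) = 3.

3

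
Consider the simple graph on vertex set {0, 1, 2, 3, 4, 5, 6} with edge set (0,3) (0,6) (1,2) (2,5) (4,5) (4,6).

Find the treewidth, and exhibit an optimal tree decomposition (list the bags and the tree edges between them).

The largest bag has 2 vertices, giving width 1; this decomposition certifies tw(G) ≤ 1. Any graph with an edge has treewidth ≥ 1, and G has the edge 1–2. Combining the bounds, tw(G) = 1.

Treewidth 1.
One optimal decomposition is:
Bags: B1 = {1, 2}  B2 = {2, 5}  B3 = {4, 5}  B4 = {4, 6}  B5 = {0, 6}  B6 = {0, 3}
Tree: B1–B2, B2–B3, B3–B4, B4–B5, B5–B6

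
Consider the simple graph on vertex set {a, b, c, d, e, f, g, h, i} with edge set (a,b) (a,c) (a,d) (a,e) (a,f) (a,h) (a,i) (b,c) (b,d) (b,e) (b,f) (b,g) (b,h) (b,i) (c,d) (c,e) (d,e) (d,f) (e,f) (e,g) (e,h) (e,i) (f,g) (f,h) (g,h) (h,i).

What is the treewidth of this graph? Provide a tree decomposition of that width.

Treewidth 4.
One such decomposition:
Bags: B1 = {a, b, d, e, f}  B2 = {a, b, c, d, e}  B3 = {a, b, e, f, h}  B4 = {a, b, e, h, i}  B5 = {b, e, f, g, h}
Tree: B1–B2, B1–B3, B3–B4, B3–B5

The largest bag has 5 vertices, giving width 4; this decomposition certifies tw(G) ≤ 4. Conversely, {b, e, f, g, h} is a clique of size 5, and the vertices of any clique must share a bag in every tree decomposition; so some bag has ≥ 5 vertices and tw(G) ≥ 4. Combining the bounds, tw(G) = 4.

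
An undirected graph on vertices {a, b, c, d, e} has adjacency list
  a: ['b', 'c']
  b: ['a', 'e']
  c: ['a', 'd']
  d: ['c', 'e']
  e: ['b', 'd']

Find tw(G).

A width-2 tree decomposition is:
Bags: B1 = {b, d, e}  B2 = {b, c, d}  B3 = {a, b, c}
Tree: B1–B2, B2–B3
Every bag has size at most 3, so the width is 3 − 1 = 2 and tw(G) ≤ 2. Since b–e–d–c–a–b is a cycle in G, G is not acyclic. Forests are exactly the graphs of treewidth ≤ 1, so tw(G) ≥ 2. Hence tw(G) = 2 exactly.

2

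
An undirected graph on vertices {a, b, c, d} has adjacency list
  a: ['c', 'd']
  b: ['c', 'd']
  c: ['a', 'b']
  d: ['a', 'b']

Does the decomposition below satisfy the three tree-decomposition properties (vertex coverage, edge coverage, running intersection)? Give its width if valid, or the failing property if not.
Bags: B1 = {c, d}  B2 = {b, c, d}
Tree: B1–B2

A tree decomposition must satisfy three properties: every vertex lies in some bag; for every edge, both endpoints lie together in some bag; and for every vertex, the bags containing it form a connected subtree. Here vertex a appears in no bag, so the decomposition is invalid.

No — vertex a appears in no bag.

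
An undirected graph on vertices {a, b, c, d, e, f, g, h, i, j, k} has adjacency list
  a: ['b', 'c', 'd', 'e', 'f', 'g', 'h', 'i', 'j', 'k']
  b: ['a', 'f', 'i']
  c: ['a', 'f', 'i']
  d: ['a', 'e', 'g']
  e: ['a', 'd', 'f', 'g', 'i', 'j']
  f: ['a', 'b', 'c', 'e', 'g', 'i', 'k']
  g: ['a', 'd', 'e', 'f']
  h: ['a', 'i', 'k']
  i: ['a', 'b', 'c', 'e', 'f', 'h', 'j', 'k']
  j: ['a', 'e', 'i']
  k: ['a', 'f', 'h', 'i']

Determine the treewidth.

3

A width-3 tree decomposition is:
Bags: B1 = {a, e, f, i}  B2 = {a, f, i, k}  B3 = {a, e, i, j}  B4 = {a, h, i, k}  B5 = {a, c, f, i}  B6 = {a, e, f, g}  B7 = {a, b, f, i}  B8 = {a, d, e, g}
Tree: B1–B2, B1–B3, B2–B4, B1–B5, B1–B6, B1–B7, B6–B8
Each bag holds 4 vertices, so the decomposition has width 3, which upper-bounds the treewidth. For the lower bound, the 4 vertices {a, d, e, g} are pairwise adjacent, and any tree decomposition puts a clique entirely inside one bag — forcing width ≥ 3. Combining the bounds, tw(G) = 3.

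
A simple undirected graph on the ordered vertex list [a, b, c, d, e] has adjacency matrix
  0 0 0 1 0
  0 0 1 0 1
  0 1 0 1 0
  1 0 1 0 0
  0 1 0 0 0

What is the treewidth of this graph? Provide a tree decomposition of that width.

Treewidth 1.
Bags: B1 = {b, e}  B2 = {b, c}  B3 = {c, d}  B4 = {a, d}
Tree: B1–B2, B2–B3, B3–B4

The largest bag has 2 vertices, giving width 1; this decomposition certifies tw(G) ≤ 1. Any graph with an edge has treewidth ≥ 1, and G has the edge e–b. Combining the bounds, tw(G) = 1.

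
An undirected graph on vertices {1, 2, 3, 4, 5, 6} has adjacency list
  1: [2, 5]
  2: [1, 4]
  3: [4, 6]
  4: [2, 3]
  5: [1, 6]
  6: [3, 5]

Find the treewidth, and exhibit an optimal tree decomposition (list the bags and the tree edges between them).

Each bag holds 3 vertices, so the decomposition has width 2, which upper-bounds the treewidth. The edges 1–2–4–3–6–5–1 form a cycle, so G is not a tree and its treewidth is at least 2. Combining the bounds, tw(G) = 2.

Treewidth 2.
One such decomposition:
Bags: B1 = {1, 2, 4}  B2 = {1, 3, 4}  B3 = {1, 3, 6}  B4 = {1, 5, 6}
Tree: B1–B2, B2–B3, B3–B4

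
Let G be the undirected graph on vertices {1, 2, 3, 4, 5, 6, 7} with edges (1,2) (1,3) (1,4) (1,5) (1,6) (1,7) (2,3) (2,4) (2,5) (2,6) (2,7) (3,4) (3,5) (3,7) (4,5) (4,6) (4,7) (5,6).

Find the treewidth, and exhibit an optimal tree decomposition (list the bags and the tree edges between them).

Treewidth 4.
One optimal decomposition is:
Bags: B1 = {1, 2, 3, 4, 7}  B2 = {1, 2, 3, 4, 5}  B3 = {1, 2, 4, 5, 6}
Tree: B1–B2, B2–B3

Every bag has size at most 5, so the width is 5 − 1 = 4 and tw(G) ≤ 4. On the other hand G contains the 5-clique {1, 2, 3, 4, 5}. A clique must lie in a single bag of any decomposition, so no decomposition can have width below 4. The upper and lower bounds meet at 4, so that is the treewidth.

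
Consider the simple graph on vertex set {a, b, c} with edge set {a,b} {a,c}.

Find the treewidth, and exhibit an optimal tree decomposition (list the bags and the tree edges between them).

The largest bag has 2 vertices, giving width 1; this decomposition certifies tw(G) ≤ 1. G has an edge, so its treewidth is at least 1. The upper and lower bounds meet at 1, so that is the treewidth.

Treewidth 1.
One such decomposition:
Bags: B1 = {a, c}  B2 = {a, b}
Tree: B1–B2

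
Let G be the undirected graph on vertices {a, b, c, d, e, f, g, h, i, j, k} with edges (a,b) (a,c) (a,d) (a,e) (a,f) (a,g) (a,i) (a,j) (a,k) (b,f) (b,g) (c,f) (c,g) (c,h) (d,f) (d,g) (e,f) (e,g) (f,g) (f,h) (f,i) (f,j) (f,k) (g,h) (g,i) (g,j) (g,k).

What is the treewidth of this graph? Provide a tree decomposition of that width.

Treewidth 3.
One such decomposition:
Bags: B1 = {a, e, f, g}  B2 = {a, c, f, g}  B3 = {a, f, g, j}  B4 = {a, d, f, g}  B5 = {a, f, g, i}  B6 = {a, b, f, g}  B7 = {c, f, g, h}  B8 = {a, f, g, k}
Tree: B1–B2, B1–B3, B2–B4, B2–B5, B2–B6, B2–B7, B6–B8

Every bag has size at most 4, so the width is 4 − 1 = 3 and tw(G) ≤ 3. For the lower bound, the 4 vertices {c, f, g, h} are pairwise adjacent, and any tree decomposition puts a clique entirely inside one bag — forcing width ≥ 3. Hence tw(G) = 3 exactly.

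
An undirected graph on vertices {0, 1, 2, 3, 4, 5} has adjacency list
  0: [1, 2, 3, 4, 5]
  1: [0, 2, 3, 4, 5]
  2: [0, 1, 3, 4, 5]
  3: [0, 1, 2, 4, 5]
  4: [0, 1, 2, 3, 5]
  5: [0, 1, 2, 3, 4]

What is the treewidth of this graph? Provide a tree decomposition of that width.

Treewidth 5.
One such decomposition:
Bags: B1 = {0, 1, 2, 3, 4, 5}
Tree: (single bag)

With just one bag of size 6, the width is 6 − 1 = 5, so tw(G) ≤ 5. On the other hand G contains the 6-clique {0, 1, 2, 3, 4, 5}. A clique must lie in a single bag of any decomposition, so no decomposition can have width below 5. Combining the bounds, tw(G) = 5.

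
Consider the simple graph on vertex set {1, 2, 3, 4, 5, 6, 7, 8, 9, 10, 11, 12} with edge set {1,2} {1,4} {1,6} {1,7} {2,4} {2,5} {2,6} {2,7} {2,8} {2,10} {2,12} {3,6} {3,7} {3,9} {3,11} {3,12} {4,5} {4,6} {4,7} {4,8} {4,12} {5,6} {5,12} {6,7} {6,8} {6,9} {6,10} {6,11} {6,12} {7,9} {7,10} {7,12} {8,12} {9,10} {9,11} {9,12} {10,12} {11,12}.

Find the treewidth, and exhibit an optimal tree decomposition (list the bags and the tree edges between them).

Each bag holds 5 vertices, so the decomposition has width 4, which upper-bounds the treewidth. Conversely, {1, 2, 4, 6, 7} is a clique of size 5, and the vertices of any clique must share a bag in every tree decomposition; so some bag has ≥ 5 vertices and tw(G) ≥ 4. Combining the bounds, tw(G) = 4.

Treewidth 4.
One such decomposition:
Bags: B1 = {2, 6, 7, 10, 12}  B2 = {6, 7, 9, 10, 12}  B3 = {2, 4, 6, 7, 12}  B4 = {1, 2, 4, 6, 7}  B5 = {3, 6, 7, 9, 12}  B6 = {2, 4, 6, 8, 12}  B7 = {2, 4, 5, 6, 12}  B8 = {3, 6, 9, 11, 12}
Tree: B1–B2, B1–B3, B3–B4, B2–B5, B3–B6, B3–B7, B5–B8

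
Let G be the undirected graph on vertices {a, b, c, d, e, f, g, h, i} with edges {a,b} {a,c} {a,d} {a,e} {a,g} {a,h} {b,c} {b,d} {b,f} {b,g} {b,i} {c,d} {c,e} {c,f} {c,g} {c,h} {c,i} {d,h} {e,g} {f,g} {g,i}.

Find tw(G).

A width-3 tree decomposition is:
Bags: B1 = {a, b, c, g}  B2 = {b, c, g, i}  B3 = {a, b, c, d}  B4 = {a, c, d, h}  B5 = {a, c, e, g}  B6 = {b, c, f, g}
Tree: B1–B2, B1–B3, B3–B4, B1–B5, B2–B6
Each bag holds 4 vertices, so the decomposition has width 3, which upper-bounds the treewidth. On the other hand G contains the 4-clique {a, c, d, h}. A clique must lie in a single bag of any decomposition, so no decomposition can have width below 3. Therefore the treewidth is 3.

3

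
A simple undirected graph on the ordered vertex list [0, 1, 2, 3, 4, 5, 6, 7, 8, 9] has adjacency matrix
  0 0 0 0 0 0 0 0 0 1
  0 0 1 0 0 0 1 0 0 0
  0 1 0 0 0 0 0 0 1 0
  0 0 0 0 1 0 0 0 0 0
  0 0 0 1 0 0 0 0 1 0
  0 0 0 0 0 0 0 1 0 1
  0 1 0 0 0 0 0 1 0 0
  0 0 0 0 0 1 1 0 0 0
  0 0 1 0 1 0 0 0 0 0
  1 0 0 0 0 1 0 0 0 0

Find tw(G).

A width-1 tree decomposition is:
Bags: B1 = {0, 9}  B2 = {5, 9}  B3 = {5, 7}  B4 = {6, 7}  B5 = {1, 6}  B6 = {1, 2}  B7 = {2, 8}  B8 = {4, 8}  B9 = {3, 4}
Tree: B1–B2, B2–B3, B3–B4, B4–B5, B5–B6, B6–B7, B7–B8, B8–B9
The largest bag has 2 vertices, giving width 1; this decomposition certifies tw(G) ≤ 1. Since G has at least one edge (e.g. 0–9), it is not an edgeless graph, so tw(G) ≥ 1. Combining the bounds, tw(G) = 1.

1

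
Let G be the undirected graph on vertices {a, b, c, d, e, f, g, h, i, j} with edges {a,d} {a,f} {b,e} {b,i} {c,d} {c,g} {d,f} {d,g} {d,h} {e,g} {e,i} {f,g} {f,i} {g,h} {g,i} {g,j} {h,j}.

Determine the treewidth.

2

A width-2 tree decomposition is:
Bags: B1 = {g, h, j}  B2 = {d, g, h}  B3 = {d, f, g}  B4 = {f, g, i}  B5 = {c, d, g}  B6 = {e, g, i}  B7 = {a, d, f}  B8 = {b, e, i}
Tree: B1–B2, B2–B3, B3–B4, B3–B5, B4–B6, B3–B7, B6–B8
Every bag has size at most 3, so the width is 3 − 1 = 2 and tw(G) ≤ 2. Conversely, {d, g, h} is a clique of size 3, and the vertices of any clique must share a bag in every tree decomposition; so some bag has ≥ 3 vertices and tw(G) ≥ 2. The upper and lower bounds meet at 2, so that is the treewidth.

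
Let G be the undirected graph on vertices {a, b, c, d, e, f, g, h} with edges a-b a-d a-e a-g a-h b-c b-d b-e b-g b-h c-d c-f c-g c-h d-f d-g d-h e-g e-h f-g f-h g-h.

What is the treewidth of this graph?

A width-4 tree decomposition is:
Bags: B1 = {c, d, f, g, h}  B2 = {b, c, d, g, h}  B3 = {a, b, d, g, h}  B4 = {a, b, e, g, h}
Tree: B1–B2, B2–B3, B3–B4
Each bag holds 5 vertices, so the decomposition has width 4, which upper-bounds the treewidth. For the lower bound, the 5 vertices {c, d, f, g, h} are pairwise adjacent, and any tree decomposition puts a clique entirely inside one bag — forcing width ≥ 4. Combining the bounds, tw(G) = 4.

4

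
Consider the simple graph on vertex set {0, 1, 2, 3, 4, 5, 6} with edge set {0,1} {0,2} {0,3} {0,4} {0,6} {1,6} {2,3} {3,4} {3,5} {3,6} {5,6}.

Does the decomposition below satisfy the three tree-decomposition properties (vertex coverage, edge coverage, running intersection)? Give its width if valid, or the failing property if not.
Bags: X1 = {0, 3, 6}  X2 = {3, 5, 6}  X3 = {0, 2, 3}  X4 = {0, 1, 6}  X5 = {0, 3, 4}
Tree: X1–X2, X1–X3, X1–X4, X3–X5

Vertex coverage: the bags together contain {0, 1, 2, 3, 4, 5, 6}, the full vertex set. Edge coverage: each edge of G has both endpoints in at least one bag. Running intersection: for every vertex, the bags containing it form a connected subtree. All three properties hold, so this is a valid tree decomposition of width max|bag| − 1 = 2, and hence tw(G) ≤ 2.

Yes; width 2.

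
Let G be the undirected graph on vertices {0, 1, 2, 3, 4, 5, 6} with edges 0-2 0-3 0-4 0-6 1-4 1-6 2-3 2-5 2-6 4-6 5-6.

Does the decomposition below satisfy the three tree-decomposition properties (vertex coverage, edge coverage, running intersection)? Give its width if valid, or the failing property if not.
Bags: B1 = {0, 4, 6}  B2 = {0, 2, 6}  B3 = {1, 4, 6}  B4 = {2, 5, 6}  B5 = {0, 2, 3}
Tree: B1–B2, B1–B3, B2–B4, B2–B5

Vertex coverage: the bags together contain {0, 1, 2, 3, 4, 5, 6}, the full vertex set. Edge coverage: each edge of G has both endpoints in at least one bag. Running intersection: for every vertex, the bags containing it form a connected subtree. All three properties hold, so this is a valid tree decomposition of width max|bag| − 1 = 2, and hence tw(G) ≤ 2.

Yes; width 2.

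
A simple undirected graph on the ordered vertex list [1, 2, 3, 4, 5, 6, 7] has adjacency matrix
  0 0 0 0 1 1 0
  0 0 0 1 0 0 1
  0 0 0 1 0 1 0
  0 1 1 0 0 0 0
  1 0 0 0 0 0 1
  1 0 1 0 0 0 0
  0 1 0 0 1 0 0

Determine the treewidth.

A width-2 tree decomposition is:
Bags: B1 = {1, 3, 6}  B2 = {1, 3, 5}  B3 = {3, 5, 7}  B4 = {2, 3, 7}  B5 = {2, 3, 4}
Tree: B1–B2, B2–B3, B3–B4, B4–B5
Each bag holds 3 vertices, so the decomposition has width 2, which upper-bounds the treewidth. Since 3–6–1–5–7–2–4–3 is a cycle in G, G is not acyclic. Forests are exactly the graphs of treewidth ≤ 1, so tw(G) ≥ 2. Therefore the treewidth is 2.

2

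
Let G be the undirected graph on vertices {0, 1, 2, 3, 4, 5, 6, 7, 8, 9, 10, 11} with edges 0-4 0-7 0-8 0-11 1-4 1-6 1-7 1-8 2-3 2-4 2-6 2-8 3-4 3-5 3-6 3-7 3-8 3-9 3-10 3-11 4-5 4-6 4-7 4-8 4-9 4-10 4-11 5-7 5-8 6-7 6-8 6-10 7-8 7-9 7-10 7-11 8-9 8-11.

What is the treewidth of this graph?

A width-4 tree decomposition is:
Bags: B1 = {1, 4, 6, 7, 8}  B2 = {3, 4, 6, 7, 8}  B3 = {3, 4, 7, 8, 9}  B4 = {2, 3, 4, 6, 8}  B5 = {3, 4, 7, 8, 11}  B6 = {3, 4, 5, 7, 8}  B7 = {3, 4, 6, 7, 10}  B8 = {0, 4, 7, 8, 11}
Tree: B1–B2, B2–B3, B2–B4, B3–B5, B3–B6, B2–B7, B5–B8
The largest bag has 5 vertices, giving width 4; this decomposition certifies tw(G) ≤ 4. For the lower bound, the 5 vertices {2, 3, 4, 6, 8} are pairwise adjacent, and any tree decomposition puts a clique entirely inside one bag — forcing width ≥ 4. The upper and lower bounds meet at 4, so that is the treewidth.

4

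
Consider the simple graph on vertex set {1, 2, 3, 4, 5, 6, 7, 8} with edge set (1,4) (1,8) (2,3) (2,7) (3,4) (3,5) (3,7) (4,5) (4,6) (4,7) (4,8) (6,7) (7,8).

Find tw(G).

A width-2 tree decomposition is:
Bags: B1 = {3, 4, 7}  B2 = {4, 6, 7}  B3 = {4, 7, 8}  B4 = {3, 4, 5}  B5 = {2, 3, 7}  B6 = {1, 4, 8}
Tree: B1–B2, B1–B3, B1–B4, B1–B5, B3–B6
Each bag holds 3 vertices, so the decomposition has width 2, which upper-bounds the treewidth. On the other hand G contains the 3-clique {2, 3, 7}. A clique must lie in a single bag of any decomposition, so no decomposition can have width below 2. Hence tw(G) = 2 exactly.

2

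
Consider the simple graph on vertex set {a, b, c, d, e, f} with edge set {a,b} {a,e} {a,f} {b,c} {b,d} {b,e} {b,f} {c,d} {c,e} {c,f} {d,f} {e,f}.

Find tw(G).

A width-3 tree decomposition is:
Bags: B1 = {b, c, d, f}  B2 = {b, c, e, f}  B3 = {a, b, e, f}
Tree: B1–B2, B2–B3
Each bag holds 4 vertices, so the decomposition has width 3, which upper-bounds the treewidth. For the lower bound, the 4 vertices {b, c, d, f} are pairwise adjacent, and any tree decomposition puts a clique entirely inside one bag — forcing width ≥ 3. The upper and lower bounds meet at 3, so that is the treewidth.

3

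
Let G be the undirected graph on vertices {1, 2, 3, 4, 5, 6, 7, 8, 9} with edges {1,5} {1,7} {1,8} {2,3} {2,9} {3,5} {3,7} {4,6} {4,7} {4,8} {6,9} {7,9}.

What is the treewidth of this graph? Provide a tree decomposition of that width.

Treewidth 3.
One optimal decomposition is:
Bags: B1 = {1, 2, 3, 5}  B2 = {1, 2, 3, 7}  B3 = {1, 2, 7, 9}  B4 = {1, 7, 8, 9}  B5 = {4, 7, 8, 9}  B6 = {4, 6, 8, 9}
Tree: B1–B2, B2–B3, B3–B4, B4–B5, B5–B6

Every bag has size at most 4, so the width is 4 − 1 = 3 and tw(G) ≤ 3. For the lower bound: the 4 vertex sets {2,3,5}, {1}, {7}, {4,6,8,9} are disjoint, each induces a connected subgraph, and every pair is joined by at least one edge of G. Contracting each set to a single vertex therefore yields K_{4} as a minor, and since treewidth is minor-monotone, tw(G) ≥ tw(K_{4}) = 3. Therefore the treewidth is 3.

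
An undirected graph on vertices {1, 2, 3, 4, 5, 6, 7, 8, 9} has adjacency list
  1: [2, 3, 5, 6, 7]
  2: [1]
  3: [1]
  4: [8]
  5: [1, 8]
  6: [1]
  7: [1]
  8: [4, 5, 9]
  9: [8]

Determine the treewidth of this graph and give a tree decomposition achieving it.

Every bag has size at most 2, so the width is 2 − 1 = 1 and tw(G) ≤ 1. G has an edge, so its treewidth is at least 1. Combining the bounds, tw(G) = 1.

Treewidth 1.
One such decomposition:
Bags: B1 = {1, 5}  B2 = {1, 3}  B3 = {1, 7}  B4 = {1, 2}  B5 = {1, 6}  B6 = {5, 8}  B7 = {8, 9}  B8 = {4, 8}
Tree: B1–B2, B2–B3, B2–B4, B4–B5, B1–B6, B6–B7, B7–B8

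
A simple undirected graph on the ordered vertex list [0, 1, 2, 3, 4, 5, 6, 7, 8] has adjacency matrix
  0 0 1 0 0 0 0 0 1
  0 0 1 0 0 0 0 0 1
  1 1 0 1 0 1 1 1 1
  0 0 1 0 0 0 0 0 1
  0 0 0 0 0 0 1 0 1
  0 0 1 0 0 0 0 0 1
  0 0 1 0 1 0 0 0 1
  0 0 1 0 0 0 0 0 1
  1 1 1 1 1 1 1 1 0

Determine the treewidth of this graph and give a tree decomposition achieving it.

Every bag has size at most 3, so the width is 3 − 1 = 2 and tw(G) ≤ 2. Conversely, {0, 2, 8} is a clique of size 3, and the vertices of any clique must share a bag in every tree decomposition; so some bag has ≥ 3 vertices and tw(G) ≥ 2. The upper and lower bounds meet at 2, so that is the treewidth.

Treewidth 2.
Bags: B1 = {2, 3, 8}  B2 = {0, 2, 8}  B3 = {2, 6, 8}  B4 = {4, 6, 8}  B5 = {1, 2, 8}  B6 = {2, 5, 8}  B7 = {2, 7, 8}
Tree: B1–B2, B2–B3, B3–B4, B3–B5, B2–B6, B3–B7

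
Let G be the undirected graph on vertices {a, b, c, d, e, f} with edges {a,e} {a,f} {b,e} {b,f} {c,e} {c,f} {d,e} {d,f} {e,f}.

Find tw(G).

A width-2 tree decomposition is:
Bags: B1 = {a, e, f}  B2 = {c, e, f}  B3 = {b, e, f}  B4 = {d, e, f}
Tree: B1–B2, B2–B3, B2–B4
Each bag holds 3 vertices, so the decomposition has width 2, which upper-bounds the treewidth. Conversely, {d, e, f} is a clique of size 3, and the vertices of any clique must share a bag in every tree decomposition; so some bag has ≥ 3 vertices and tw(G) ≥ 2. Hence tw(G) = 2 exactly.

2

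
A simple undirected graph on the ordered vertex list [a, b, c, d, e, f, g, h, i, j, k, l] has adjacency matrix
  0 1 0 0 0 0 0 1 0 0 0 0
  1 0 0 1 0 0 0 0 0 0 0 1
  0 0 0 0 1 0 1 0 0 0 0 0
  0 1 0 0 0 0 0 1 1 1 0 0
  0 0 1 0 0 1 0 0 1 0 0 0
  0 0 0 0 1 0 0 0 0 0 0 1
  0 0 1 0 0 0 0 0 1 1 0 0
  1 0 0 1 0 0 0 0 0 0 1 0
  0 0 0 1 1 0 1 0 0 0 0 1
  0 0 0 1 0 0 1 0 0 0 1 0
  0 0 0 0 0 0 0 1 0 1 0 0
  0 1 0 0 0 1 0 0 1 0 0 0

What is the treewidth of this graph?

A width-3 tree decomposition is:
Bags: B1 = {a, h, j, k}  B2 = {a, d, h, j}  B3 = {a, b, d, j}  B4 = {b, d, g, j}  B5 = {b, d, g, i}  B6 = {b, g, i, l}  B7 = {c, g, i, l}  B8 = {c, e, i, l}  B9 = {c, e, f, l}
Tree: B1–B2, B2–B3, B3–B4, B4–B5, B5–B6, B6–B7, B7–B8, B8–B9
Each bag holds 4 vertices, so the decomposition has width 3, which upper-bounds the treewidth. For the lower bound: the 4 vertex sets {a,h,k}, {j}, {d}, {b,g,i,l} are disjoint, each induces a connected subgraph, and every pair is joined by at least one edge of G. Contracting each set to a single vertex therefore yields K_{4} as a minor, and since treewidth is minor-monotone, tw(G) ≥ tw(K_{4}) = 3. Therefore the treewidth is 3.

3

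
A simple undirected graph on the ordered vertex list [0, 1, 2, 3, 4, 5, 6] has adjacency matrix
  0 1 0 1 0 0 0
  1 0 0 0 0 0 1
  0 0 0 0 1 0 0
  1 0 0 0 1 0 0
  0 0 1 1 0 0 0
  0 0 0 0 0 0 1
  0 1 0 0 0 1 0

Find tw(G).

A width-1 tree decomposition is:
Bags: B1 = {5, 6}  B2 = {1, 6}  B3 = {0, 1}  B4 = {0, 3}  B5 = {3, 4}  B6 = {2, 4}
Tree: B1–B2, B2–B3, B3–B4, B4–B5, B5–B6
Each bag holds 2 vertices, so the decomposition has width 1, which upper-bounds the treewidth. Since G has at least one edge (e.g. 5–6), it is not an edgeless graph, so tw(G) ≥ 1. Hence tw(G) = 1 exactly.

1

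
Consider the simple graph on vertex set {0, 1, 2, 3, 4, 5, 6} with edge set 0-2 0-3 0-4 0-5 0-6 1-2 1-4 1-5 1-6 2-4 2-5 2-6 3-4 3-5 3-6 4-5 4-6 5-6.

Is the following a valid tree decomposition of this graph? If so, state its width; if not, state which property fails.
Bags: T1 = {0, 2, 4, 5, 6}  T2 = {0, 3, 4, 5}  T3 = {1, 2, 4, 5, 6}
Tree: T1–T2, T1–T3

No — edge (6,3) lies in no bag.

A tree decomposition must satisfy three properties: every vertex lies in some bag; for every edge, both endpoints lie together in some bag; and for every vertex, the bags containing it form a connected subtree. Here edge (6,3) lies in no bag, so the decomposition is invalid.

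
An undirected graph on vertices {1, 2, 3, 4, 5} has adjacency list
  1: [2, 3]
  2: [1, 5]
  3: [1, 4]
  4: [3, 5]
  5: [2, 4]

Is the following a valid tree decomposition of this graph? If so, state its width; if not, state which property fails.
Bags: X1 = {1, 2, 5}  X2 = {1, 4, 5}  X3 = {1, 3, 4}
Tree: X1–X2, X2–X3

Every vertex of G appears in some bag (union = {1, 2, 3, 4, 5}); every edge is covered by a bag; and for each vertex v the set of bags containing v is connected in the bag tree. The decomposition is therefore valid. The largest bag has 3 vertices, so the width is 2.

Yes; width 2.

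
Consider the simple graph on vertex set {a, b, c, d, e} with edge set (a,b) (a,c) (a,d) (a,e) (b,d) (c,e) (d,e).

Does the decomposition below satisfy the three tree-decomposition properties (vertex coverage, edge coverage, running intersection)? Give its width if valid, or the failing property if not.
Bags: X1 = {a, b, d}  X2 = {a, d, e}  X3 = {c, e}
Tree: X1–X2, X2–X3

A tree decomposition must satisfy three properties: every vertex lies in some bag; for every edge, both endpoints lie together in some bag; and for every vertex, the bags containing it form a connected subtree. Here edge (a,c) lies in no bag, so the decomposition is invalid.

No — edge (a,c) lies in no bag.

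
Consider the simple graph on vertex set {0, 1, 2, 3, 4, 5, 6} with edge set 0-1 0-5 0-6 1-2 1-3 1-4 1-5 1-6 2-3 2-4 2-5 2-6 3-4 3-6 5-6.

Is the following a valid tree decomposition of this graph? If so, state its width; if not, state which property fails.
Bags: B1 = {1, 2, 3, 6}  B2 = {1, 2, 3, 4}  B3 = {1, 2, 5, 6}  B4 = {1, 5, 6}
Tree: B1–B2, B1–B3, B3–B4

No — vertex 0 appears in no bag.

A tree decomposition must satisfy three properties: every vertex lies in some bag; for every edge, both endpoints lie together in some bag; and for every vertex, the bags containing it form a connected subtree. Here vertex 0 appears in no bag, so the decomposition is invalid.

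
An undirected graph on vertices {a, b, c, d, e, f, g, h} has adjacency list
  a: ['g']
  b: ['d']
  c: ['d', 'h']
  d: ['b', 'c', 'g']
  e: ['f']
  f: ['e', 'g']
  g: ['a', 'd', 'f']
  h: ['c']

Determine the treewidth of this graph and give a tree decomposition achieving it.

The largest bag has 2 vertices, giving width 1; this decomposition certifies tw(G) ≤ 1. Any graph with an edge has treewidth ≥ 1, and G has the edge g–d. Hence tw(G) = 1 exactly.

Treewidth 1.
Bags: B1 = {d, g}  B2 = {f, g}  B3 = {c, d}  B4 = {a, g}  B5 = {e, f}  B6 = {c, h}  B7 = {b, d}
Tree: B1–B2, B1–B3, B2–B4, B2–B5, B3–B6, B1–B7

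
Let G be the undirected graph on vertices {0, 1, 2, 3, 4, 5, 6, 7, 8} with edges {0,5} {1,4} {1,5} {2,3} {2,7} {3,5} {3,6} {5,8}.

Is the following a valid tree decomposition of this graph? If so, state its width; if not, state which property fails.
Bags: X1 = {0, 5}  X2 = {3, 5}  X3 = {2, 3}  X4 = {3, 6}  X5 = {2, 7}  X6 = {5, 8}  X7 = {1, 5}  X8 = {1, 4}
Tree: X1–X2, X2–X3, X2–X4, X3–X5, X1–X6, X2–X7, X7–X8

Checking the three conditions: (i) the bags cover all of {0, 1, 2, 3, 4, 5, 6, 7, 8}; (ii) for each edge, some bag contains both endpoints; (iii) the bags containing any fixed vertex form a subtree. All hold, so the decomposition is valid with width 2 − 1 = 1.

Yes; width 1.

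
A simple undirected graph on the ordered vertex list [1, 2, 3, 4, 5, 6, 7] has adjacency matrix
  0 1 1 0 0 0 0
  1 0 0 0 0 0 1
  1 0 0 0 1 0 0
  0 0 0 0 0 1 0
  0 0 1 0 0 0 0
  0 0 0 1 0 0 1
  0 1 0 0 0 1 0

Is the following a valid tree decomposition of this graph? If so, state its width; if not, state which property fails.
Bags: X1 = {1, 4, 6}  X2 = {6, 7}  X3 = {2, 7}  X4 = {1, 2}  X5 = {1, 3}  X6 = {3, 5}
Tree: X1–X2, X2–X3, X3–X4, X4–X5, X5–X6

No — bags containing vertex 1 are not connected in the tree.

A tree decomposition must satisfy three properties: every vertex lies in some bag; for every edge, both endpoints lie together in some bag; and for every vertex, the bags containing it form a connected subtree. Here bags containing vertex 1 are not connected in the tree, so the decomposition is invalid.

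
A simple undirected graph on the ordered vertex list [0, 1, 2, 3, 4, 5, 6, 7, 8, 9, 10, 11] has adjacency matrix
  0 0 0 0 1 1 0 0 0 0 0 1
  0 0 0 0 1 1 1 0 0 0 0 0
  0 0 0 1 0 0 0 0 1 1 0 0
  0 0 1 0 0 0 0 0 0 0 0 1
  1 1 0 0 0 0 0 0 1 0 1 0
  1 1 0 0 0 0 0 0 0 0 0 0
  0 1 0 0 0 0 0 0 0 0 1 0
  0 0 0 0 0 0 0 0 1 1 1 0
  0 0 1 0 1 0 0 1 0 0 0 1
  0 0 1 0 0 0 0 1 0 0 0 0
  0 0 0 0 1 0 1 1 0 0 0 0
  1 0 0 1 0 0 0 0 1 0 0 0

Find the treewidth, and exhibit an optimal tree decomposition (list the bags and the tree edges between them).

The largest bag has 4 vertices, giving width 3; this decomposition certifies tw(G) ≤ 3. For the lower bound: the 4 vertex sets {1,5,6}, {10}, {4}, {0,7,8,11} are disjoint, each induces a connected subgraph, and every pair is joined by at least one edge of G. Contracting each set to a single vertex therefore yields K_{4} as a minor, and since treewidth is minor-monotone, tw(G) ≥ tw(K_{4}) = 3. Therefore the treewidth is 3.

Treewidth 3.
One optimal decomposition is:
Bags: B1 = {1, 5, 6, 10}  B2 = {1, 4, 5, 10}  B3 = {0, 4, 5, 10}  B4 = {0, 4, 7, 10}  B5 = {0, 4, 7, 8}  B6 = {0, 7, 8, 11}  B7 = {7, 8, 9, 11}  B8 = {2, 8, 9, 11}  B9 = {2, 3, 9, 11}
Tree: B1–B2, B2–B3, B3–B4, B4–B5, B5–B6, B6–B7, B7–B8, B8–B9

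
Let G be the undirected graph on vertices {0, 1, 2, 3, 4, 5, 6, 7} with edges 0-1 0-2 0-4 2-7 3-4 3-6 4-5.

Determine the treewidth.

1

A width-1 tree decomposition is:
Bags: B1 = {4, 5}  B2 = {3, 4}  B3 = {0, 4}  B4 = {0, 2}  B5 = {0, 1}  B6 = {3, 6}  B7 = {2, 7}
Tree: B1–B2, B2–B3, B3–B4, B4–B5, B2–B6, B4–B7
The largest bag has 2 vertices, giving width 1; this decomposition certifies tw(G) ≤ 1. Any graph with an edge has treewidth ≥ 1, and G has the edge 4–5. Therefore the treewidth is 1.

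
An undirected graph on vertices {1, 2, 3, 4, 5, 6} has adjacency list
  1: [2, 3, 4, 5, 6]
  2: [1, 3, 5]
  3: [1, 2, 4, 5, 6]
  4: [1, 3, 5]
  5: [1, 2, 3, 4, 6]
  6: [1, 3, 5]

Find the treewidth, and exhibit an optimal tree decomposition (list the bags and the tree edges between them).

Every bag has size at most 4, so the width is 4 − 1 = 3 and tw(G) ≤ 3. Conversely, {1, 2, 3, 5} is a clique of size 4, and the vertices of any clique must share a bag in every tree decomposition; so some bag has ≥ 4 vertices and tw(G) ≥ 3. The upper and lower bounds meet at 3, so that is the treewidth.

Treewidth 3.
Bags: B1 = {1, 3, 4, 5}  B2 = {1, 3, 5, 6}  B3 = {1, 2, 3, 5}
Tree: B1–B2, B1–B3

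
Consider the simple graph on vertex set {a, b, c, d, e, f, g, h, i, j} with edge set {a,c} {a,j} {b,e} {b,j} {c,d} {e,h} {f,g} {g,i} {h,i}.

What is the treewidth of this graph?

1

A width-1 tree decomposition is:
Bags: B1 = {f, g}  B2 = {g, i}  B3 = {h, i}  B4 = {e, h}  B5 = {b, e}  B6 = {b, j}  B7 = {a, j}  B8 = {a, c}  B9 = {c, d}
Tree: B1–B2, B2–B3, B3–B4, B4–B5, B5–B6, B6–B7, B7–B8, B8–B9
Every bag has size at most 2, so the width is 2 − 1 = 1 and tw(G) ≤ 1. G has an edge, so its treewidth is at least 1. The upper and lower bounds meet at 1, so that is the treewidth.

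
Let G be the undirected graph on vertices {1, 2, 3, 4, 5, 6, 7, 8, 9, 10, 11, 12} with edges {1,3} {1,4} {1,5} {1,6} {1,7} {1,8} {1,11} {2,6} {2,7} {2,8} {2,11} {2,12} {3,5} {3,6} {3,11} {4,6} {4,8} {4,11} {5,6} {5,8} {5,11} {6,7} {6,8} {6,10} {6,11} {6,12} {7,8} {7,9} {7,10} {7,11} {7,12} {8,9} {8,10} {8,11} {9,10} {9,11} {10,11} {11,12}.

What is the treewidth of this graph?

A width-4 tree decomposition is:
Bags: B1 = {1, 6, 7, 8, 11}  B2 = {6, 7, 8, 10, 11}  B3 = {1, 4, 6, 8, 11}  B4 = {1, 5, 6, 8, 11}  B5 = {2, 6, 7, 8, 11}  B6 = {7, 8, 9, 10, 11}  B7 = {2, 6, 7, 11, 12}  B8 = {1, 3, 5, 6, 11}
Tree: B1–B2, B1–B3, B3–B4, B1–B5, B2–B6, B5–B7, B4–B8
Every bag has size at most 5, so the width is 5 − 1 = 4 and tw(G) ≤ 4. Conversely, {7, 8, 9, 10, 11} is a clique of size 5, and the vertices of any clique must share a bag in every tree decomposition; so some bag has ≥ 5 vertices and tw(G) ≥ 4. Combining the bounds, tw(G) = 4.

4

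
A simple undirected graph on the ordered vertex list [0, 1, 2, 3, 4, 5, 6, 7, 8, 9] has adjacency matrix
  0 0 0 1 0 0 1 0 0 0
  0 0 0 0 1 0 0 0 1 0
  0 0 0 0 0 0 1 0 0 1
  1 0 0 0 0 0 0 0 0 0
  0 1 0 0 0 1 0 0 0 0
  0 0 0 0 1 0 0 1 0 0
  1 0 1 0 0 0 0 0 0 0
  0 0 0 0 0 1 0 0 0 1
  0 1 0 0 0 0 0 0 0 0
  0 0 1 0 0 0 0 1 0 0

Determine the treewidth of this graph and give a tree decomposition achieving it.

Treewidth 1.
One optimal decomposition is:
Bags: B1 = {1, 8}  B2 = {1, 4}  B3 = {4, 5}  B4 = {5, 7}  B5 = {7, 9}  B6 = {2, 9}  B7 = {2, 6}  B8 = {0, 6}  B9 = {0, 3}
Tree: B1–B2, B2–B3, B3–B4, B4–B5, B5–B6, B6–B7, B7–B8, B8–B9

Every bag has size at most 2, so the width is 2 − 1 = 1 and tw(G) ≤ 1. G has an edge, so its treewidth is at least 1. Combining the bounds, tw(G) = 1.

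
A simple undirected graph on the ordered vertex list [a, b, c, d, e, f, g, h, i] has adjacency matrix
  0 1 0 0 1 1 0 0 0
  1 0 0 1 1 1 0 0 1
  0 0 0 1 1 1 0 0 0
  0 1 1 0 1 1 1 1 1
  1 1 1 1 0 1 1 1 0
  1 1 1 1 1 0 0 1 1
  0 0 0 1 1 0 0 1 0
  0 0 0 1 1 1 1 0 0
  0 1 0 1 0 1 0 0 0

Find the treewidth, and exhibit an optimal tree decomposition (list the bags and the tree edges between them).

Every bag has size at most 4, so the width is 4 − 1 = 3 and tw(G) ≤ 3. Conversely, {d, e, g, h} is a clique of size 4, and the vertices of any clique must share a bag in every tree decomposition; so some bag has ≥ 4 vertices and tw(G) ≥ 3. The upper and lower bounds meet at 3, so that is the treewidth.

Treewidth 3.
One such decomposition:
Bags: B1 = {d, e, f, h}  B2 = {d, e, g, h}  B3 = {b, d, e, f}  B4 = {c, d, e, f}  B5 = {b, d, f, i}  B6 = {a, b, e, f}
Tree: B1–B2, B1–B3, B1–B4, B3–B5, B3–B6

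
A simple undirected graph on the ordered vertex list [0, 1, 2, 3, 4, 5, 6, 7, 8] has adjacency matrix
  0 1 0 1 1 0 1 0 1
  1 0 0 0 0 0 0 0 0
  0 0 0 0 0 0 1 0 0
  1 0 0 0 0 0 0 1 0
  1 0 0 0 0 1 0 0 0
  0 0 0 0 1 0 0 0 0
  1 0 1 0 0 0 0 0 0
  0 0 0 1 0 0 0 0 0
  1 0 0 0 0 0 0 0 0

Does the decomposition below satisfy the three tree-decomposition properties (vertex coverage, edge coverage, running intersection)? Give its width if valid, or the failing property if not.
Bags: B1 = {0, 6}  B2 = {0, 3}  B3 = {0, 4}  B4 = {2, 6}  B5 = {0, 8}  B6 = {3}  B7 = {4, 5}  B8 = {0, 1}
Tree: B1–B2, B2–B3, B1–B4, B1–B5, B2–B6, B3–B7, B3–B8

A tree decomposition must satisfy three properties: every vertex lies in some bag; for every edge, both endpoints lie together in some bag; and for every vertex, the bags containing it form a connected subtree. Here vertex 7 appears in no bag, so the decomposition is invalid.

No — vertex 7 appears in no bag.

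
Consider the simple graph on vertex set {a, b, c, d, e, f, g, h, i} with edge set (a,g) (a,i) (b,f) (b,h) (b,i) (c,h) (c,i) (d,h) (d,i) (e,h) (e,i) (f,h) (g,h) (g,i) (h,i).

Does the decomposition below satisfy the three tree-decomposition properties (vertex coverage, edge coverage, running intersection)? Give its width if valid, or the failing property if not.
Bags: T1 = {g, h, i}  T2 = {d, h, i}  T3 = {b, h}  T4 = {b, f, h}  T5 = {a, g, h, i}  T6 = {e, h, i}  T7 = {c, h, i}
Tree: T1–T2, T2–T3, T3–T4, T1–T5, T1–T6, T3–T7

No — edge (i,b) lies in no bag.

A tree decomposition must satisfy three properties: every vertex lies in some bag; for every edge, both endpoints lie together in some bag; and for every vertex, the bags containing it form a connected subtree. Here edge (i,b) lies in no bag, so the decomposition is invalid.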